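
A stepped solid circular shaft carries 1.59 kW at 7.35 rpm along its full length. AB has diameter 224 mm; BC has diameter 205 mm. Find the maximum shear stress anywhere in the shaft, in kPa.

1220 kPa

ω = 2π·7.35/60 = 0.7697 rad/s, so T = P/ω = 1.59×10³ / 0.7697 = 2066 N·m.
Under the same torque, τ_max = 16T/(πd³) is largest where d is smallest — segment BC (d = 205 mm).
τ_max = 16·2066/(π·(0.205)³) = 1.221×10^6 Pa.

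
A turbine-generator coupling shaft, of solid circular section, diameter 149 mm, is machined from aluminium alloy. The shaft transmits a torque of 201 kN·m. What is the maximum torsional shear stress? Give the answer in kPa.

J = πd⁴/32 = π(0.149)⁴/32 = 4.839×10^-5 m⁴.
τ_max = T·r/J = 201000 × 0.0745 / 4.839×10^-5 = 3.095×10^8 Pa.

309000 kPa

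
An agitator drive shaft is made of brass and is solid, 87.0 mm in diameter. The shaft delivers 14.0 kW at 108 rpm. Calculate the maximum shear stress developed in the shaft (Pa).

ω = 2π·108/60 = 11.31 rad/s, so T = P/ω = 14.0×10³ / 11.31 = 1238 N·m.
J = πd⁴/32 = π(0.0870)⁴/32 = 5.624×10^-6 m⁴.
τ_max = T·r/J = 1238 × 0.0435 / 5.624×10^-6 = 9.574×10^6 Pa.

9.57e6 Pa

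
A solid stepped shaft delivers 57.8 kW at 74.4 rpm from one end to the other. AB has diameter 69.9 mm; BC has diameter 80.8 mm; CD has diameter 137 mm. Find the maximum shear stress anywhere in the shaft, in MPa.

111 MPa

ω = 2π·74.4/60 = 7.791 rad/s, so T = P/ω = 57.8×10³ / 7.791 = 7419 N·m.
Under the same torque, τ_max = 16T/(πd³) is largest where d is smallest — segment AB (d = 69.9 mm).
τ_max = 16·7419/(π·(0.0699)³) = 1.106×10^8 Pa.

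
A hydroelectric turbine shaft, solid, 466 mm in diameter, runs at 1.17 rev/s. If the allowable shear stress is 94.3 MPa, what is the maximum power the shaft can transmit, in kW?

13800 kW

J = πd⁴/32 = π(0.466)⁴/32 = 4.630×10^-3 m⁴.
T_max = τ_allow·J/r = 9.43×10^7 × 4.630×10^-3 / 0.233 = 1.874e6 N·m.
ω = 2π·1.17 = 7.351 rad/s, so P_max = T_max·ω = 1.377×10^7 W.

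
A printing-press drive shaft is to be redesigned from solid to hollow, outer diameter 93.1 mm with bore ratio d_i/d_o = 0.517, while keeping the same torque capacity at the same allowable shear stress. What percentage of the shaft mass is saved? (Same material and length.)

23.0 %

Equal τ_max and T ⇒ the solid shaft needs d_s³ = d_o³(1−k⁴), so d_s = 93.1·(1−0.517⁴)^(1/3) = 90.83 mm.
Area ratio A_h/A_s = d_o²(1−k²)/d_s² = (1−k²)/(1−k⁴)^(2/3) = 0.7698.
Mass saving = 1 − 0.7698 = 23.0 %.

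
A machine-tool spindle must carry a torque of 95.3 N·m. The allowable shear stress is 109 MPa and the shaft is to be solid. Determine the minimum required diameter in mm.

16.5 mm

For a solid shaft τ_max = 16T/(πd³), so d = (16T/(π τ_allow))^(1/3) = (16·95.30/(π·1.09×10^8))^(1/3) = 0.01645 m.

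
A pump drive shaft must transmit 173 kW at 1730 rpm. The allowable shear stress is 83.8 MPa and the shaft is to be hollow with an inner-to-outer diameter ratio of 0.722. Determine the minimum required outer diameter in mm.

ω = 2π·1730/60 = 181.2 rad/s, so T = P/ω = 173×10³ / 181.2 = 954.9 N·m.
For a hollow shaft with d_i/d_o = 0.722: τ_max = 16T/(π d_o³ (1−k⁴)), so d_o = [16T/(π τ_allow (1−k⁴))]^(1/3) = [16·954.9/(π·8.38×10^7·0.7283)]^(1/3) = 0.04303 m.

43.0 mm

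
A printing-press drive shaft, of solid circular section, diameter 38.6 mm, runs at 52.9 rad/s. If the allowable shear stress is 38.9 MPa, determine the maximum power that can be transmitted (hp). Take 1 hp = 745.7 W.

J = πd⁴/32 = π(0.0386)⁴/32 = 2.179×10^-7 m⁴.
T_max = τ_allow·J/r = 3.89×10^7 × 2.179×10^-7 / 0.0193 = 439.3 N·m.
ω = 52.9 rad/s, so P_max = T_max·ω = 2.324×10^4 W.

31.2 hp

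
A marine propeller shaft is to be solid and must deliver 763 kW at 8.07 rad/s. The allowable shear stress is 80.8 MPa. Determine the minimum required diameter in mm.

ω = 8.07 rad/s, so T = P/ω = 763×10³ / 8.070 = 94550 N·m.
For a solid shaft τ_max = 16T/(πd³), so d = (16T/(π τ_allow))^(1/3) = (16·94550/(π·8.08×10^7))^(1/3) = 0.1813 m.

181 mm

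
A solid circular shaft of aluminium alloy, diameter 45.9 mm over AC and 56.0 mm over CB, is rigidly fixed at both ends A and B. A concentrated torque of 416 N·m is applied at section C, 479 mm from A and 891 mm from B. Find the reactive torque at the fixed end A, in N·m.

190 N·m

Compatibility: T_A·a/J_AC = T_B·b/J_CB with T_A + T_B = T₀.
J_AC = 4.36×10^-7 m⁴, J_CB = 9.65×10^-7 m⁴, so T_A = T₀·(J_AC/a)/((J_AC/a)+(J_CB/b)) = 189.9 N·m, T_B = 226.1 N·m.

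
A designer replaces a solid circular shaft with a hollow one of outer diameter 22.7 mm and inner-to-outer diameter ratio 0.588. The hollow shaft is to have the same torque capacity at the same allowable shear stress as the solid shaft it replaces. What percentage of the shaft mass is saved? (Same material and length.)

28.8 %

Equal τ_max and T ⇒ the solid shaft needs d_s³ = d_o³(1−k⁴), so d_s = 22.7·(1−0.588⁴)^(1/3) = 21.76 mm.
Area ratio A_h/A_s = d_o²(1−k²)/d_s² = (1−k²)/(1−k⁴)^(2/3) = 0.7122.
Mass saving = 1 − 0.7122 = 28.8 %.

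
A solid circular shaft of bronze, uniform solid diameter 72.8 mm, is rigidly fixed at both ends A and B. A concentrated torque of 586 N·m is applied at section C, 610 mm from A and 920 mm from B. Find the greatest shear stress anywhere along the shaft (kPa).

4650 kPa

With uniform GJ and both ends fixed, compatibility θ_AC = θ_CB gives T_A·a = T_B·b, together with T_A + T_B = T₀.
T_A = T₀·b/(a+b) = 586.0·920/1530 = 352.4 N·m; T_B = 233.6 N·m.
τ in each portion: τ_AC = 4.65×10^6 Pa, τ_CB = 3.08×10^6 Pa; maximum is in AC.
τ_max = T_AC·r/J = 352.4·0.0364/2.76×10^-6 = 4.651×10^6 Pa.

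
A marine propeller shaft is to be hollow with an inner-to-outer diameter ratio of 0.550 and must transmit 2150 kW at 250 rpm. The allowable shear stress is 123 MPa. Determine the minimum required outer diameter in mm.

ω = 2π·250/60 = 26.18 rad/s, so T = P/ω = 2150×10³ / 26.18 = 82120 N·m.
For a hollow shaft with d_i/d_o = 0.550: τ_max = 16T/(π d_o³ (1−k⁴)), so d_o = [16T/(π τ_allow (1−k⁴))]^(1/3) = [16·82120/(π·1.23×10^8·0.9085)]^(1/3) = 0.1553 m.

155 mm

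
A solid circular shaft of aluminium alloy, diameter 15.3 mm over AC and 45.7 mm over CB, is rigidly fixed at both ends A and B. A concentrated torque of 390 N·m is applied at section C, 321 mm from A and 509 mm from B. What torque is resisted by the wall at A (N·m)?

Compatibility: T_A·a/J_AC = T_B·b/J_CB with T_A + T_B = T₀.
J_AC = 5.38×10^-9 m⁴, J_CB = 4.28×10^-7 m⁴, so T_A = T₀·(J_AC/a)/((J_AC/a)+(J_CB/b)) = 7.617 N·m, T_B = 382.4 N·m.

7.62 N·m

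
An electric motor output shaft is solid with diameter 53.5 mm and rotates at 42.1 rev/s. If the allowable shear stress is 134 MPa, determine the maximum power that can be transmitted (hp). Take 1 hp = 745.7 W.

1430 hp

J = πd⁴/32 = π(0.0535)⁴/32 = 8.043×10^-7 m⁴.
T_max = τ_allow·J/r = 1.34×10^8 × 8.043×10^-7 / 0.0267 = 4029 N·m.
ω = 2π·42.1 = 264.5 rad/s, so P_max = T_max·ω = 1.066×10^6 W.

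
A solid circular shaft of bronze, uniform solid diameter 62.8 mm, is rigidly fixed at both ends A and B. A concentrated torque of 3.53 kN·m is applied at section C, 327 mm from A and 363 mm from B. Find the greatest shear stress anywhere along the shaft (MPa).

With uniform GJ and both ends fixed, compatibility θ_AC = θ_CB gives T_A·a = T_B·b, together with T_A + T_B = T₀.
T_A = T₀·b/(a+b) = 3530·363/690.0 = 1857 N·m; T_B = 1673 N·m.
τ in each portion: τ_AC = 3.82×10^7 Pa, τ_CB = 3.44×10^7 Pa; maximum is in AC.
τ_max = T_AC·r/J = 1857·0.0314/1.53×10^-6 = 3.819×10^7 Pa.

38.2 MPa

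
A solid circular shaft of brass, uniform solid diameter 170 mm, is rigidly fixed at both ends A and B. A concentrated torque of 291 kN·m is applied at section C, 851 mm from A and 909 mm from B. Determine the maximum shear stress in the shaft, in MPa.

With uniform GJ and both ends fixed, compatibility θ_AC = θ_CB gives T_A·a = T_B·b, together with T_A + T_B = T₀.
T_A = T₀·b/(a+b) = 291000·909/1760 = 150300 N·m; T_B = 140700 N·m.
τ in each portion: τ_AC = 1.56×10^8 Pa, τ_CB = 1.46×10^8 Pa; maximum is in AC.
τ_max = T_AC·r/J = 150300·0.0850/8.20×10^-5 = 1.558×10^8 Pa.

156 MPa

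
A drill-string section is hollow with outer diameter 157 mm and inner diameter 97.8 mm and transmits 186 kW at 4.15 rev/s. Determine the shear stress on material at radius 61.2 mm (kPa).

ω = 2π·4.15 = 26.08 rad/s, so T = P/ω = 186×10³ / 26.08 = 7133 N·m.
J = π(d_o⁴ − d_i⁴)/32 = π(0.157⁴ − 0.0978⁴)/32 = 5.067×10^-5 m⁴.
Shear stress varies linearly with radius: τ = T·r/J = 7133 × 0.0612 / 5.067×10^-5 = 8.616×10^6 Pa.

8620 kPa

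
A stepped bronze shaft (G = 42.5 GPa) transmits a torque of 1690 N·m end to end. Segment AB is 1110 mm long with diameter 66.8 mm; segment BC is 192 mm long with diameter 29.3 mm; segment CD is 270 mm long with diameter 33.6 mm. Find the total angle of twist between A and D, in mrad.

214 mrad

J_AB = π(0.0668)⁴/32 = 1.95×10^-6 m⁴; J_BC = π(0.0293)⁴/32 = 7.24×10^-8 m⁴; J_CD = π(0.0336)⁴/32 = 1.25×10^-7 m⁴.
θ = (T/G)·Σ L_i/J_i = (1690/42.5×10⁹)·(1.11/1.95×10^-6 + 0.192/7.24×10^-8 + 0.270/1.25×10^-7) = 0.2139 rad.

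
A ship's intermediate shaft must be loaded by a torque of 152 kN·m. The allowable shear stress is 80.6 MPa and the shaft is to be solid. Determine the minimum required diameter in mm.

For a solid shaft τ_max = 16T/(πd³), so d = (16T/(π τ_allow))^(1/3) = (16·152000/(π·8.06×10^7))^(1/3) = 0.2126 m.

213 mm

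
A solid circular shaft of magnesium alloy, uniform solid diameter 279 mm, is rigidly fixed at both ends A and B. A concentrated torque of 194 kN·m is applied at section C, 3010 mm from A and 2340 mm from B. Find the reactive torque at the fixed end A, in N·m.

With uniform GJ and both ends fixed, compatibility θ_AC = θ_CB gives T_A·a = T_B·b, together with T_A + T_B = T₀.
T_A = T₀·b/(a+b) = 194000·2340/5350 = 84850 N·m; T_B = 109100 N·m.

84900 N·m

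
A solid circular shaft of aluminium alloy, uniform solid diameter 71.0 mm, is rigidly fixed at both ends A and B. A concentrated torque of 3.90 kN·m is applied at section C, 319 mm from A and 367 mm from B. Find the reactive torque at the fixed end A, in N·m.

2090 N·m

With uniform GJ and both ends fixed, compatibility θ_AC = θ_CB gives T_A·a = T_B·b, together with T_A + T_B = T₀.
T_A = T₀·b/(a+b) = 3900·367/686.0 = 2086 N·m; T_B = 1814 N·m.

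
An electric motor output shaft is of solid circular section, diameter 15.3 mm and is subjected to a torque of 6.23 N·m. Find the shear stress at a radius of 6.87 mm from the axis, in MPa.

7.96 MPa

J = πd⁴/32 = π(0.0153)⁴/32 = 5.380×10^-9 m⁴.
Shear stress varies linearly with radius: τ = T·r/J = 6.230 × 0.00687 / 5.380×10^-9 = 7.956×10^6 Pa.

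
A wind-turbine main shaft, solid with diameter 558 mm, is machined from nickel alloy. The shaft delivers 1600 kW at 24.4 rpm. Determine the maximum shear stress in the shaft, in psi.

ω = 2π·24.4/60 = 2.555 rad/s, so T = P/ω = 1600×10³ / 2.555 = 626200 N·m.
J = πd⁴/32 = π(0.558)⁴/32 = 9.518×10^-3 m⁴.
τ_max = T·r/J = 626200 × 0.279 / 9.518×10^-3 = 1.836×10^7 Pa.

2660 psi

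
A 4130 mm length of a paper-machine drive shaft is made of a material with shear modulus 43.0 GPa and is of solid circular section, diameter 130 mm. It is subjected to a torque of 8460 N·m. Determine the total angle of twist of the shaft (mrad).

29.0 mrad

J = πd⁴/32 = π(0.130)⁴/32 = 2.804×10^-5 m⁴.
θ = T·L/(G·J) = 8460 × 4.13 / (43.0×10⁹ × 2.804×10^-5) = 0.02898 rad.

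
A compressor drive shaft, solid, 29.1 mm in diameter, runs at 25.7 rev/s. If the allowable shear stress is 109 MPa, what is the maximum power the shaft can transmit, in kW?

85.2 kW

J = πd⁴/32 = π(0.0291)⁴/32 = 7.040×10^-8 m⁴.
T_max = τ_allow·J/r = 1.09×10^8 × 7.040×10^-8 / 0.0146 = 527.4 N·m.
ω = 2π·25.7 = 161.5 rad/s, so P_max = T_max·ω = 8.516×10^4 W.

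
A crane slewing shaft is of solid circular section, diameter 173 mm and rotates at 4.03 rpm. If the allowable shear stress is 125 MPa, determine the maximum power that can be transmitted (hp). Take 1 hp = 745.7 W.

71.9 hp

J = πd⁴/32 = π(0.173)⁴/32 = 8.794×10^-5 m⁴.
T_max = τ_allow·J/r = 1.25×10^8 × 8.794×10^-5 / 0.0865 = 127100 N·m.
ω = 2π·4.03/60 = 0.4220 rad/s, so P_max = T_max·ω = 5.363×10^4 W.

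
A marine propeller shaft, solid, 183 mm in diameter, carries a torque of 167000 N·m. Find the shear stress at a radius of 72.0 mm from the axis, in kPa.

109000 kPa

J = πd⁴/32 = π(0.183)⁴/32 = 1.101×10^-4 m⁴.
Shear stress varies linearly with radius: τ = T·r/J = 167000 × 0.0720 / 1.101×10^-4 = 1.092×10^8 Pa.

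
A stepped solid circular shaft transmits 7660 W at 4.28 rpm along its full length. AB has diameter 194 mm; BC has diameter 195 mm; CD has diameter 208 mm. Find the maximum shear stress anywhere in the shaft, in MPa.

ω = 2π·4.28/60 = 0.4482 rad/s, so T = P/ω = 7660 / 0.4482 = 17090 N·m.
Under the same torque, τ_max = 16T/(πd³) is largest where d is smallest — segment AB (d = 194 mm).
τ_max = 16·17090/(π·(0.194)³) = 1.192×10^7 Pa.

11.9 MPa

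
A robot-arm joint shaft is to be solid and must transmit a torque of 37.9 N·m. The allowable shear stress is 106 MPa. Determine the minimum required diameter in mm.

For a solid shaft τ_max = 16T/(πd³), so d = (16T/(π τ_allow))^(1/3) = (16·37.90/(π·1.06×10^8))^(1/3) = 0.01221 m.

12.2 mm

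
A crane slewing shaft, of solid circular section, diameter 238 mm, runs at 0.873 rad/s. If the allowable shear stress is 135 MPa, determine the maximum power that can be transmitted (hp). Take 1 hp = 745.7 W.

418 hp

J = πd⁴/32 = π(0.238)⁴/32 = 3.150×10^-4 m⁴.
T_max = τ_allow·J/r = 1.35×10^8 × 3.150×10^-4 / 0.119 = 357400 N·m.
ω = 0.873 rad/s, so P_max = T_max·ω = 3.120×10^5 W.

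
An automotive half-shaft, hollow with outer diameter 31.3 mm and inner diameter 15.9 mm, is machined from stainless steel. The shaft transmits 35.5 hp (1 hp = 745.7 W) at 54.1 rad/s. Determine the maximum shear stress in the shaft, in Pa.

8.71e7 Pa

ω = 54.1 rad/s, so T = P/ω = 35.5×745.7 / 54.10 = 489.3 N·m.
J = π(d_o⁴ − d_i⁴)/32 = π(0.0313⁴ − 0.0159⁴)/32 = 8.795×10^-8 m⁴.
τ_max = T·r/J = 489.3 × 0.0157 / 8.795×10^-8 = 8.707×10^7 Pa.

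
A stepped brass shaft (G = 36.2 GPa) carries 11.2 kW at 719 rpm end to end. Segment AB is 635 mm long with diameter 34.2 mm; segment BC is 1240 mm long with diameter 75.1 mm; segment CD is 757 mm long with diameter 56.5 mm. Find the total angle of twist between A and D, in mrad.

ω = 2π·719/60 = 75.29 rad/s, so T = P/ω = 11.2×10³ / 75.29 = 148.8 N·m.
J_AB = π(0.0342)⁴/32 = 1.34×10^-7 m⁴; J_BC = π(0.0751)⁴/32 = 3.12×10^-6 m⁴; J_CD = π(0.0565)⁴/32 = 1.00×10^-6 m⁴.
θ = (T/G)·Σ L_i/J_i = (148.8/36.2×10⁹)·(0.635/1.34×10^-7 + 1.24/3.12×10^-6 + 0.757/1.00×10^-6) = 0.02417 rad.

24.2 mrad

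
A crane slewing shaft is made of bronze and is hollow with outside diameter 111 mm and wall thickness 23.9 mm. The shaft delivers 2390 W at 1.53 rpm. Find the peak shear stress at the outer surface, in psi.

ω = 2π·1.53/60 = 0.1602 rad/s, so T = P/ω = 2390 / 0.1602 = 14920 N·m.
J = π(d_o⁴ − d_i⁴)/32 = π(0.111⁴ − 0.0632⁴)/32 = 1.334×10^-5 m⁴.
τ_max = T·r/J = 14920 × 0.0555 / 1.334×10^-5 = 6.207×10^7 Pa.

9000 psi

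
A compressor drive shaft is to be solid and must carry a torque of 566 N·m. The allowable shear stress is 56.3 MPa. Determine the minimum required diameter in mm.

For a solid shaft τ_max = 16T/(πd³), so d = (16T/(π τ_allow))^(1/3) = (16·566.0/(π·5.63×10^7))^(1/3) = 0.03713 m.

37.1 mm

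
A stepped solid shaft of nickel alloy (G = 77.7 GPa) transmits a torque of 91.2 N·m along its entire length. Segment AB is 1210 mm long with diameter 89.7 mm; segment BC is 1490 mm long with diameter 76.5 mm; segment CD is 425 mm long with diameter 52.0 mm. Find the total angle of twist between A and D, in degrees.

0.0824°

J_AB = π(0.0897)⁴/32 = 6.36×10^-6 m⁴; J_BC = π(0.0765)⁴/32 = 3.36×10^-6 m⁴; J_CD = π(0.0520)⁴/32 = 7.18×10^-7 m⁴.
θ = (T/G)·Σ L_i/J_i = (91.20/77.7×10⁹)·(1.21/6.36×10^-6 + 1.49/3.36×10^-6 + 0.425/7.18×10^-7) = 1.439×10^-3 rad.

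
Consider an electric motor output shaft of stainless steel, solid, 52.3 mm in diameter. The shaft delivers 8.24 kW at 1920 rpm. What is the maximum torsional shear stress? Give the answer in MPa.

1.46 MPa

ω = 2π·1920/60 = 201.1 rad/s, so T = P/ω = 8.24×10³ / 201.1 = 40.98 N·m.
J = πd⁴/32 = π(0.0523)⁴/32 = 7.345×10^-7 m⁴.
τ_max = T·r/J = 40.98 × 0.0261 / 7.345×10^-7 = 1.459×10^6 Pa.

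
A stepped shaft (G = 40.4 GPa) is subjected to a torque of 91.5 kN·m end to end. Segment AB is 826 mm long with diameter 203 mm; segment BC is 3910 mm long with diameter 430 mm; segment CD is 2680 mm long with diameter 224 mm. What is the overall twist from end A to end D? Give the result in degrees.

J_AB = π(0.203)⁴/32 = 1.67×10^-4 m⁴; J_BC = π(0.430)⁴/32 = 3.36×10^-3 m⁴; J_CD = π(0.224)⁴/32 = 2.47×10^-4 m⁴.
θ = (T/G)·Σ L_i/J_i = (91500/40.4×10⁹)·(0.826/1.67×10^-4 + 3.91/3.36×10^-3 + 2.68/2.47×10^-4) = 0.03842 rad.

2.20°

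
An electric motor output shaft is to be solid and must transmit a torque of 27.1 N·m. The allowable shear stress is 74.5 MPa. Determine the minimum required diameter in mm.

For a solid shaft τ_max = 16T/(πd³), so d = (16T/(π τ_allow))^(1/3) = (16·27.10/(π·7.45×10^7))^(1/3) = 0.01228 m.

12.3 mm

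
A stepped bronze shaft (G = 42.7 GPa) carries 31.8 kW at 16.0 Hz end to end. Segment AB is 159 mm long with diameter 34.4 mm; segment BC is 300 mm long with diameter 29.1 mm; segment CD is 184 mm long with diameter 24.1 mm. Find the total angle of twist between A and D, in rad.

ω = 2π·16.0 = 100.5 rad/s, so T = P/ω = 31.8×10³ / 100.5 = 316.3 N·m.
J_AB = π(0.0344)⁴/32 = 1.37×10^-7 m⁴; J_BC = π(0.0291)⁴/32 = 7.04×10^-8 m⁴; J_CD = π(0.0241)⁴/32 = 3.31×10^-8 m⁴.
θ = (T/G)·Σ L_i/J_i = (316.3/42.7×10⁹)·(0.159/1.37×10^-7 + 0.300/7.04×10^-8 + 0.184/3.31×10^-8) = 0.08129 rad.

0.0813 rad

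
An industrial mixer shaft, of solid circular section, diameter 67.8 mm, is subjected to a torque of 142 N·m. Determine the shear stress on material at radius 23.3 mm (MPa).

J = πd⁴/32 = π(0.0678)⁴/32 = 2.075×10^-6 m⁴.
Shear stress varies linearly with radius: τ = T·r/J = 142.0 × 0.0233 / 2.075×10^-6 = 1.595×10^6 Pa.

1.59 MPa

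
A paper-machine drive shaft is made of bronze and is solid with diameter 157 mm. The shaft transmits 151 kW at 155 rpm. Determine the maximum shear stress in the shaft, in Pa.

ω = 2π·155/60 = 16.23 rad/s, so T = P/ω = 151×10³ / 16.23 = 9303 N·m.
J = πd⁴/32 = π(0.157)⁴/32 = 5.965×10^-5 m⁴.
τ_max = T·r/J = 9303 × 0.0785 / 5.965×10^-5 = 1.224×10^7 Pa.

1.22e7 Pa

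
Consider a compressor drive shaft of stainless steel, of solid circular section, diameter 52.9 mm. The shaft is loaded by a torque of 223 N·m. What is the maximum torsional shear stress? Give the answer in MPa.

J = πd⁴/32 = π(0.0529)⁴/32 = 7.688×10^-7 m⁴.
τ_max = T·r/J = 223.0 × 0.0264 / 7.688×10^-7 = 7.672×10^6 Pa.

7.67 MPa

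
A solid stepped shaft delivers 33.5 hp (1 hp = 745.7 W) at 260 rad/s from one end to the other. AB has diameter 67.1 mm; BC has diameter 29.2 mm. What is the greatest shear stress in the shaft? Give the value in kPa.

ω = 260 rad/s, so T = P/ω = 33.5×745.7 / 260.0 = 96.08 N·m.
Under the same torque, τ_max = 16T/(πd³) is largest where d is smallest — segment BC (d = 29.2 mm).
τ_max = 16·96.08/(π·(0.0292)³) = 1.965×10^7 Pa.

19700 kPa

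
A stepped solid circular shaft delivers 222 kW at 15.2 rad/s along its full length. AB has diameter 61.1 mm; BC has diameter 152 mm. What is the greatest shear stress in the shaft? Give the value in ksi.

ω = 15.2 rad/s, so T = P/ω = 222×10³ / 15.20 = 14610 N·m.
Under the same torque, τ_max = 16T/(πd³) is largest where d is smallest — segment AB (d = 61.1 mm).
τ_max = 16·14610/(π·(0.0611)³) = 3.261×10^8 Pa.

47.3 ksi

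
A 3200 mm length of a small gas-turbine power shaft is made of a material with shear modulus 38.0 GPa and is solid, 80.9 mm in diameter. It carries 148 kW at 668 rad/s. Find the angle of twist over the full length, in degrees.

ω = 668 rad/s, so T = P/ω = 148×10³ / 668.0 = 221.6 N·m.
J = πd⁴/32 = π(0.0809)⁴/32 = 4.205×10^-6 m⁴.
θ = T·L/(G·J) = 221.6 × 3.20 / (38.0×10⁹ × 4.205×10^-6) = 4.437×10^-3 rad.

0.254°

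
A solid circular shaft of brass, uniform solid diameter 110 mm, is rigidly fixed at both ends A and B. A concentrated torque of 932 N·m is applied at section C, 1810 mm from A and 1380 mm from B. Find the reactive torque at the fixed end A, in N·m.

With uniform GJ and both ends fixed, compatibility θ_AC = θ_CB gives T_A·a = T_B·b, together with T_A + T_B = T₀.
T_A = T₀·b/(a+b) = 932.0·1380/3190 = 403.2 N·m; T_B = 528.8 N·m.

403 N·m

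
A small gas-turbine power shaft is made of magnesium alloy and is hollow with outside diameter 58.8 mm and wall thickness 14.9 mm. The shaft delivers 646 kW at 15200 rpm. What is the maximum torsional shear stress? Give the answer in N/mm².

10.8 N/mm²

ω = 2π·15200/60 = 1592 rad/s, so T = P/ω = 646×10³ / 1592 = 405.8 N·m.
J = π(d_o⁴ − d_i⁴)/32 = π(0.0588⁴ − 0.0290⁴)/32 = 1.104×10^-6 m⁴.
τ_max = T·r/J = 405.8 × 0.0294 / 1.104×10^-6 = 1.081×10^7 Pa.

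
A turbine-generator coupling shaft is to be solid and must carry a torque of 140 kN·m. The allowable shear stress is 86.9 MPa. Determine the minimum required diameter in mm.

For a solid shaft τ_max = 16T/(πd³), so d = (16T/(π τ_allow))^(1/3) = (16·140000/(π·8.69×10^7))^(1/3) = 0.2017 m.

202 mm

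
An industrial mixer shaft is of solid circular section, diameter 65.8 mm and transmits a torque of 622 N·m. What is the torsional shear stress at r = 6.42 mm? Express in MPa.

J = πd⁴/32 = π(0.0658)⁴/32 = 1.840×10^-6 m⁴.
Shear stress varies linearly with radius: τ = T·r/J = 622.0 × 0.00642 / 1.840×10^-6 = 2.170×10^6 Pa.

2.17 MPa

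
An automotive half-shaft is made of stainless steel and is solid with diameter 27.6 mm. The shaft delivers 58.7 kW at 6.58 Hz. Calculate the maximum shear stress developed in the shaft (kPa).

ω = 2π·6.58 = 41.34 rad/s, so T = P/ω = 58.7×10³ / 41.34 = 1420 N·m.
J = πd⁴/32 = π(0.0276)⁴/32 = 5.697×10^-8 m⁴.
τ_max = T·r/J = 1420 × 0.0138 / 5.697×10^-8 = 3.439×10^8 Pa.

344000 kPa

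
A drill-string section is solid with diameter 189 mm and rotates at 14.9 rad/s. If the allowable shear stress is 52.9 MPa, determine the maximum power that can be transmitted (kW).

1040 kW

J = πd⁴/32 = π(0.189)⁴/32 = 1.253×10^-4 m⁴.
T_max = τ_allow·J/r = 5.29×10^7 × 1.253×10^-4 / 0.0945 = 70120 N·m.
ω = 14.9 rad/s, so P_max = T_max·ω = 1.045×10^6 W.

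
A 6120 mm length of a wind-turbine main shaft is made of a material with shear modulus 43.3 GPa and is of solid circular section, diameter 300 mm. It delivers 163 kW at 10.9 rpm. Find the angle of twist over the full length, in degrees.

1.45°

ω = 2π·10.9/60 = 1.141 rad/s, so T = P/ω = 163×10³ / 1.141 = 142800 N·m.
J = πd⁴/32 = π(0.300)⁴/32 = 7.952×10^-4 m⁴.
θ = T·L/(G·J) = 142800 × 6.12 / (43.3×10⁹ × 7.952×10^-4) = 0.02538 rad.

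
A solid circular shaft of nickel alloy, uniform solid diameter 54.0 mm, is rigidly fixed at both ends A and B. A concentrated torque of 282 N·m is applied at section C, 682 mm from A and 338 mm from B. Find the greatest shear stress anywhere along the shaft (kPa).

With uniform GJ and both ends fixed, compatibility θ_AC = θ_CB gives T_A·a = T_B·b, together with T_A + T_B = T₀.
T_A = T₀·b/(a+b) = 282.0·338/1020 = 93.45 N·m; T_B = 188.6 N·m.
τ in each portion: τ_AC = 3.02×10^6 Pa, τ_CB = 6.10×10^6 Pa; maximum is in CB.
τ_max = T_CB·r/J = 188.6·0.0270/8.35×10^-7 = 6.098×10^6 Pa.

6100 kPa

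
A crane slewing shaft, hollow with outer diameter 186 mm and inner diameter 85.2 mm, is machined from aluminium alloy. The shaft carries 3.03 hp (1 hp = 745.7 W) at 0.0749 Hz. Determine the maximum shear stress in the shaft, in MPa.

ω = 2π·0.0749 = 0.4706 rad/s, so T = P/ω = 3.03×745.7 / 0.4706 = 4801 N·m.
J = π(d_o⁴ − d_i⁴)/32 = π(0.186⁴ − 0.0852⁴)/32 = 1.123×10^-4 m⁴.
τ_max = T·r/J = 4801 × 0.0930 / 1.123×10^-4 = 3.975×10^6 Pa.

3.97 MPa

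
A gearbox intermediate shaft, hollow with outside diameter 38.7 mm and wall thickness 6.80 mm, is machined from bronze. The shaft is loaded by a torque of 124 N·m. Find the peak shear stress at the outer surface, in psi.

1920 psi

J = π(d_o⁴ − d_i⁴)/32 = π(0.0387⁴ − 0.0251⁴)/32 = 1.812×10^-7 m⁴.
τ_max = T·r/J = 124.0 × 0.0194 / 1.812×10^-7 = 1.324×10^7 Pa.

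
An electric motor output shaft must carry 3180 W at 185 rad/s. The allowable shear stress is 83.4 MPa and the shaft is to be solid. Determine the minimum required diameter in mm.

10.2 mm

ω = 185 rad/s, so T = P/ω = 3180 / 185.0 = 17.19 N·m.
For a solid shaft τ_max = 16T/(πd³), so d = (16T/(π τ_allow))^(1/3) = (16·17.19/(π·8.34×10^7))^(1/3) = 0.01016 m.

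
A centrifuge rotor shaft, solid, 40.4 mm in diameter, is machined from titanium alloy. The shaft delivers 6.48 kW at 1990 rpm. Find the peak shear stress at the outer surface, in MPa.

ω = 2π·1990/60 = 208.4 rad/s, so T = P/ω = 6.48×10³ / 208.4 = 31.10 N·m.
J = πd⁴/32 = π(0.0404)⁴/32 = 2.615×10^-7 m⁴.
τ_max = T·r/J = 31.10 × 0.0202 / 2.615×10^-7 = 2.402×10^6 Pa.

2.40 MPa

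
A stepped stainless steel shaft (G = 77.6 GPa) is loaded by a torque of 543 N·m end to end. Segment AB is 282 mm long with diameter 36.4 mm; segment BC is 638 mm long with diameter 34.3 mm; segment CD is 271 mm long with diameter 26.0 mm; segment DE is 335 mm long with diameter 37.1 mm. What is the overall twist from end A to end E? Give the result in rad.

0.0992 rad

J_AB = π(0.0364)⁴/32 = 1.72×10^-7 m⁴; J_BC = π(0.0343)⁴/32 = 1.36×10^-7 m⁴; J_CD = π(0.0260)⁴/32 = 4.49×10^-8 m⁴; J_DE = π(0.0371)⁴/32 = 1.86×10^-7 m⁴.
θ = (T/G)·Σ L_i/J_i = (543.0/77.6×10⁹)·(0.282/1.72×10^-7 + 0.638/1.36×10^-7 + 0.271/4.49×10^-8 + 0.335/1.86×10^-7) = 0.09917 rad.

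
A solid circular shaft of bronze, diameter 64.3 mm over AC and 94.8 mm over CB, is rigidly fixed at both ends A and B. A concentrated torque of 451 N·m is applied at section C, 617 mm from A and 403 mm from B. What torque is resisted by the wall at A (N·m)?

Compatibility: T_A·a/J_AC = T_B·b/J_CB with T_A + T_B = T₀.
J_AC = 1.68×10^-6 m⁴, J_CB = 7.93×10^-6 m⁴, so T_A = T₀·(J_AC/a)/((J_AC/a)+(J_CB/b)) = 54.77 N·m, T_B = 396.2 N·m.

54.8 N·m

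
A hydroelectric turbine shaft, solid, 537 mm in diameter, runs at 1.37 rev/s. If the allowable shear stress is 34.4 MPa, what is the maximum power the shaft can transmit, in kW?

J = πd⁴/32 = π(0.537)⁴/32 = 8.164×10^-3 m⁴.
T_max = τ_allow·J/r = 3.44×10^7 × 8.164×10^-3 / 0.269 = 1.046e6 N·m.
ω = 2π·1.37 = 8.608 rad/s, so P_max = T_max·ω = 9.004×10^6 W.

9000 kW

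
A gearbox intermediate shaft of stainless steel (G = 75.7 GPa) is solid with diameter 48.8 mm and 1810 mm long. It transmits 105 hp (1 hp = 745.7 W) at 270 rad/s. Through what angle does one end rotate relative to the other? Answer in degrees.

ω = 270 rad/s, so T = P/ω = 105×745.7 / 270.0 = 290.0 N·m.
J = πd⁴/32 = π(0.0488)⁴/32 = 5.568×10^-7 m⁴.
θ = T·L/(G·J) = 290.0 × 1.81 / (75.7×10⁹ × 5.568×10^-7) = 0.01245 rad.

0.714°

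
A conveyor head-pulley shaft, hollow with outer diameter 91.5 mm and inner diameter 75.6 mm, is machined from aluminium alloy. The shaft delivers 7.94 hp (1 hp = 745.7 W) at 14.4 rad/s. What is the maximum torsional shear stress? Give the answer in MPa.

5.12 MPa

ω = 14.4 rad/s, so T = P/ω = 7.94×745.7 / 14.40 = 411.2 N·m.
J = π(d_o⁴ − d_i⁴)/32 = π(0.0915⁴ − 0.0756⁴)/32 = 3.675×10^-6 m⁴.
τ_max = T·r/J = 411.2 × 0.0457 / 3.675×10^-6 = 5.119×10^6 Pa.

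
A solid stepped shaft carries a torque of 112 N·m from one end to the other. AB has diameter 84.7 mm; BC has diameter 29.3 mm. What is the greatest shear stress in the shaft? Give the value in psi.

Under the same torque, τ_max = 16T/(πd³) is largest where d is smallest — segment BC (d = 29.3 mm).
τ_max = 16·112.0/(π·(0.0293)³) = 2.268×10^7 Pa.

3290 psi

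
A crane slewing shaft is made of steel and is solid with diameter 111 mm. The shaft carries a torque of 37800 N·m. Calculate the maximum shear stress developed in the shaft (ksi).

J = πd⁴/32 = π(0.111)⁴/32 = 1.490×10^-5 m⁴.
τ_max = T·r/J = 37800 × 0.0555 / 1.490×10^-5 = 1.408×10^8 Pa.

20.4 ksi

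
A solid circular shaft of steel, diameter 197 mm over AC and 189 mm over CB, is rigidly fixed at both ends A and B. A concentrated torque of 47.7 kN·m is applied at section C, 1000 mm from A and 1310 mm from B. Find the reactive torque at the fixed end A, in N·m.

29000 N·m

Compatibility: T_A·a/J_AC = T_B·b/J_CB with T_A + T_B = T₀.
J_AC = 1.48×10^-4 m⁴, J_CB = 1.25×10^-4 m⁴, so T_A = T₀·(J_AC/a)/((J_AC/a)+(J_CB/b)) = 28970 N·m, T_B = 18730 N·m.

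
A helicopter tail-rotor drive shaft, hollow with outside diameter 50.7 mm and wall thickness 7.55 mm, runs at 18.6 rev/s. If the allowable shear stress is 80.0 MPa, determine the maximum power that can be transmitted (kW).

J = π(d_o⁴ − d_i⁴)/32 = π(0.0507⁴ − 0.0356⁴)/32 = 4.910×10^-7 m⁴.
T_max = τ_allow·J/r = 8.00×10^7 × 4.910×10^-7 / 0.0254 = 1549 N·m.
ω = 2π·18.6 = 116.9 rad/s, so P_max = T_max·ω = 1.811×10^5 W.

181 kW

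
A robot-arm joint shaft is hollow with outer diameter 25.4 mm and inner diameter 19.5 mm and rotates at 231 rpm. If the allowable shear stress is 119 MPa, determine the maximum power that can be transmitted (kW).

6.04 kW

J = π(d_o⁴ − d_i⁴)/32 = π(0.0254⁴ − 0.0195⁴)/32 = 2.667×10^-8 m⁴.
T_max = τ_allow·J/r = 1.19×10^8 × 2.667×10^-8 / 0.0127 = 249.9 N·m.
ω = 2π·231/60 = 24.19 rad/s, so P_max = T_max·ω = 6045 W.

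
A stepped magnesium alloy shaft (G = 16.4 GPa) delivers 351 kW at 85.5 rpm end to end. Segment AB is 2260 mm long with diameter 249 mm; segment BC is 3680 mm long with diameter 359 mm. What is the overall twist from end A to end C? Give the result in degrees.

ω = 2π·85.5/60 = 8.954 rad/s, so T = P/ω = 351×10³ / 8.954 = 39200 N·m.
J_AB = π(0.249)⁴/32 = 3.77×10^-4 m⁴; J_BC = π(0.359)⁴/32 = 1.63×10^-3 m⁴.
θ = (T/G)·Σ L_i/J_i = (39200/16.4×10⁹)·(2.26/3.77×10^-4 + 3.68/1.63×10^-3) = 0.01971 rad.

1.13°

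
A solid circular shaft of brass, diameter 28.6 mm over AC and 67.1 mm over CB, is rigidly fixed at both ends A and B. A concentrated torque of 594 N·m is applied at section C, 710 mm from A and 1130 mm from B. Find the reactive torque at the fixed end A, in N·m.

Compatibility: T_A·a/J_AC = T_B·b/J_CB with T_A + T_B = T₀.
J_AC = 6.57×10^-8 m⁴, J_CB = 1.99×10^-6 m⁴, so T_A = T₀·(J_AC/a)/((J_AC/a)+(J_CB/b)) = 29.64 N·m, T_B = 564.4 N·m.

29.6 N·m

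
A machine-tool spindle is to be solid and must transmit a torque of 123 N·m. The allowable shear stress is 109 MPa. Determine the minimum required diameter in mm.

17.9 mm

For a solid shaft τ_max = 16T/(πd³), so d = (16T/(π τ_allow))^(1/3) = (16·123.0/(π·1.09×10^8))^(1/3) = 0.01791 m.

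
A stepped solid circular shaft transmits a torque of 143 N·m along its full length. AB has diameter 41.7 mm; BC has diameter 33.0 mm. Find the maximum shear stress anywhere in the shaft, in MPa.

Under the same torque, τ_max = 16T/(πd³) is largest where d is smallest — segment BC (d = 33.0 mm).
τ_max = 16·143.0/(π·(0.0330)³) = 2.027×10^7 Pa.

20.3 MPa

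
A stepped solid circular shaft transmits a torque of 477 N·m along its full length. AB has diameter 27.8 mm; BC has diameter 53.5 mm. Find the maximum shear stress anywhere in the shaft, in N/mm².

113 N/mm²

Under the same torque, τ_max = 16T/(πd³) is largest where d is smallest — segment AB (d = 27.8 mm).
τ_max = 16·477.0/(π·(0.0278)³) = 1.131×10^8 Pa.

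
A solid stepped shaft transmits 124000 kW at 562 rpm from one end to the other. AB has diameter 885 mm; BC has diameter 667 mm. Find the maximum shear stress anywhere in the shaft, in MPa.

ω = 2π·562/60 = 58.85 rad/s, so T = P/ω = 124000×10³ / 58.85 = 2.107e6 N·m.
Under the same torque, τ_max = 16T/(πd³) is largest where d is smallest — segment BC (d = 667 mm).
τ_max = 16·2.107e6/(π·(0.667)³) = 3.616×10^7 Pa.

36.2 MPa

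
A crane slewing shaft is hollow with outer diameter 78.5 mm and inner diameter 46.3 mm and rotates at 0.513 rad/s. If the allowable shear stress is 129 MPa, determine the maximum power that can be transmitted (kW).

5.52 kW

J = π(d_o⁴ − d_i⁴)/32 = π(0.0785⁴ − 0.0463⁴)/32 = 3.277×10^-6 m⁴.
T_max = τ_allow·J/r = 1.29×10^8 × 3.277×10^-6 / 0.0393 = 10770 N·m.
ω = 0.513 rad/s, so P_max = T_max·ω = 5525 W.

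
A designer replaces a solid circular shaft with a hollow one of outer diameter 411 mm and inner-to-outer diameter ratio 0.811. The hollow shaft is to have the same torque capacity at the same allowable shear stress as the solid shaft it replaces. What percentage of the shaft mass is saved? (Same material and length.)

Equal τ_max and T ⇒ the solid shaft needs d_s³ = d_o³(1−k⁴), so d_s = 411·(1−0.811⁴)^(1/3) = 340.3 mm.
Area ratio A_h/A_s = d_o²(1−k²)/d_s² = (1−k²)/(1−k⁴)^(2/3) = 0.4994.
Mass saving = 1 − 0.4994 = 50.1 %.

50.1 %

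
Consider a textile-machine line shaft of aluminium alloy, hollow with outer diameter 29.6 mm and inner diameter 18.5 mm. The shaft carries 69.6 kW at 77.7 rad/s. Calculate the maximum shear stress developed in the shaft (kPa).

208000 kPa

ω = 77.7 rad/s, so T = P/ω = 69.6×10³ / 77.70 = 895.8 N·m.
J = π(d_o⁴ − d_i⁴)/32 = π(0.0296⁴ − 0.0185⁴)/32 = 6.386×10^-8 m⁴.
τ_max = T·r/J = 895.8 × 0.0148 / 6.386×10^-8 = 2.076×10^8 Pa.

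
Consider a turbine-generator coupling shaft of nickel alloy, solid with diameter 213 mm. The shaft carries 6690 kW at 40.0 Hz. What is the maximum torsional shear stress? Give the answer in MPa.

14.0 MPa

ω = 2π·40.0 = 251.3 rad/s, so T = P/ω = 6690×10³ / 251.3 = 26620 N·m.
J = πd⁴/32 = π(0.213)⁴/32 = 2.021×10^-4 m⁴.
τ_max = T·r/J = 26620 × 0.106 / 2.021×10^-4 = 1.403×10^7 Pa.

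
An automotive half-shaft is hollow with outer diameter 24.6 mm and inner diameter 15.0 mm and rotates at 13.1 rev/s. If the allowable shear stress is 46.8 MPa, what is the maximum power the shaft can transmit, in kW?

9.70 kW

J = π(d_o⁴ − d_i⁴)/32 = π(0.0246⁴ − 0.0150⁴)/32 = 3.098×10^-8 m⁴.
T_max = τ_allow·J/r = 4.68×10^7 × 3.098×10^-8 / 0.0123 = 117.9 N·m.
ω = 2π·13.1 = 82.31 rad/s, so P_max = T_max·ω = 9703 W.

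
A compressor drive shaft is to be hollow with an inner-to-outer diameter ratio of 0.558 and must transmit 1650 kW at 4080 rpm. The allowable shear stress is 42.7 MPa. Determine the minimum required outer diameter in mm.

79.9 mm

ω = 2π·4080/60 = 427.3 rad/s, so T = P/ω = 1650×10³ / 427.3 = 3862 N·m.
For a hollow shaft with d_i/d_o = 0.558: τ_max = 16T/(π d_o³ (1−k⁴)), so d_o = [16T/(π τ_allow (1−k⁴))]^(1/3) = [16·3862/(π·4.27×10^7·0.9031)]^(1/3) = 0.07990 m.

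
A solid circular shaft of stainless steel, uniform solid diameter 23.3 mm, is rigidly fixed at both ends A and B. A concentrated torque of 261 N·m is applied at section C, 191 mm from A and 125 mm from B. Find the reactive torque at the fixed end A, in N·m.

With uniform GJ and both ends fixed, compatibility θ_AC = θ_CB gives T_A·a = T_B·b, together with T_A + T_B = T₀.
T_A = T₀·b/(a+b) = 261.0·125/316.0 = 103.2 N·m; T_B = 157.8 N·m.

103 N·m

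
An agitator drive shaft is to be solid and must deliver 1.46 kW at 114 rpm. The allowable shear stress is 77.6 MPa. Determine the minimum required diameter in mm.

ω = 2π·114/60 = 11.94 rad/s, so T = P/ω = 1.46×10³ / 11.94 = 122.3 N·m.
For a solid shaft τ_max = 16T/(πd³), so d = (16T/(π τ_allow))^(1/3) = (16·122.3/(π·7.76×10^7))^(1/3) = 0.02002 m.

20.0 mm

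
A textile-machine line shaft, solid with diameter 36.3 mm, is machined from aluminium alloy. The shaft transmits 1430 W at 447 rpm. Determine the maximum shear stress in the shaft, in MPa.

3.25 MPa

ω = 2π·447/60 = 46.81 rad/s, so T = P/ω = 1430 / 46.81 = 30.55 N·m.
J = πd⁴/32 = π(0.0363)⁴/32 = 1.705×10^-7 m⁴.
τ_max = T·r/J = 30.55 × 0.0181 / 1.705×10^-7 = 3.253×10^6 Pa.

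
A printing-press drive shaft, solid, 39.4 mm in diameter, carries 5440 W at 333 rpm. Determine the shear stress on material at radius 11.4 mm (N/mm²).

ω = 2π·333/60 = 34.87 rad/s, so T = P/ω = 5440 / 34.87 = 156.0 N·m.
J = πd⁴/32 = π(0.0394)⁴/32 = 2.366×10^-7 m⁴.
Shear stress varies linearly with radius: τ = T·r/J = 156.0 × 0.0114 / 2.366×10^-7 = 7.517×10^6 Pa.

7.52 N/mm²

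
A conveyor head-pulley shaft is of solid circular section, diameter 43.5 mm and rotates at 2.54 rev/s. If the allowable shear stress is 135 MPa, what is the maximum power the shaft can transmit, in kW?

J = πd⁴/32 = π(0.0435)⁴/32 = 3.515×10^-7 m⁴.
T_max = τ_allow·J/r = 1.35×10^8 × 3.515×10^-7 / 0.0217 = 2182 N·m.
ω = 2π·2.54 = 15.96 rad/s, so P_max = T_max·ω = 3.482×10^4 W.

34.8 kW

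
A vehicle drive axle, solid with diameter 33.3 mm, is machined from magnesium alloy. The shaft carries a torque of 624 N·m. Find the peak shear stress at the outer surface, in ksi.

12.5 ksi

J = πd⁴/32 = π(0.0333)⁴/32 = 1.207×10^-7 m⁴.
τ_max = T·r/J = 624.0 × 0.0166 / 1.207×10^-7 = 8.606×10^7 Pa.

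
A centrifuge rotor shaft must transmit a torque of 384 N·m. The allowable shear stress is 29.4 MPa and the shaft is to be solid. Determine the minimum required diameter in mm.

For a solid shaft τ_max = 16T/(πd³), so d = (16T/(π τ_allow))^(1/3) = (16·384.0/(π·2.94×10^7))^(1/3) = 0.04052 m.

40.5 mm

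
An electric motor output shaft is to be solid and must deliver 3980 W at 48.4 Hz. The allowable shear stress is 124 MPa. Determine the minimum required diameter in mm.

ω = 2π·48.4 = 304.1 rad/s, so T = P/ω = 3980 / 304.1 = 13.09 N·m.
For a solid shaft τ_max = 16T/(πd³), so d = (16T/(π τ_allow))^(1/3) = (16·13.09/(π·1.24×10^8))^(1/3) = 0.008131 m.

8.13 mm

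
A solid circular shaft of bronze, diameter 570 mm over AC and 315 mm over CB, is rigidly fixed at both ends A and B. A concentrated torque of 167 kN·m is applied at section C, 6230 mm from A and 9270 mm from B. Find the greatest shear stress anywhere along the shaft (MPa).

4.32 MPa

Compatibility: T_A·a/J_AC = T_B·b/J_CB with T_A + T_B = T₀.
J_AC = 0.0104 m⁴, J_CB = 9.67×10^-4 m⁴, so T_A = T₀·(J_AC/a)/((J_AC/a)+(J_CB/b)) = 157100 N·m, T_B = 9851 N·m.
τ in each portion: τ_AC = 4.32×10^6 Pa, τ_CB = 1.61×10^6 Pa; maximum is in AC.
τ_max = T_AC·r/J = 157100·0.285/0.0104 = 4.322×10^6 Pa.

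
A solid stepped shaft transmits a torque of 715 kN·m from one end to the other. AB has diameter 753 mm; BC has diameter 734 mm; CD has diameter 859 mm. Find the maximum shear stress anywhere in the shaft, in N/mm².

Under the same torque, τ_max = 16T/(πd³) is largest where d is smallest — segment BC (d = 734 mm).
τ_max = 16·715000/(π·(0.734)³) = 9.208×10^6 Pa.

9.21 N/mm²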